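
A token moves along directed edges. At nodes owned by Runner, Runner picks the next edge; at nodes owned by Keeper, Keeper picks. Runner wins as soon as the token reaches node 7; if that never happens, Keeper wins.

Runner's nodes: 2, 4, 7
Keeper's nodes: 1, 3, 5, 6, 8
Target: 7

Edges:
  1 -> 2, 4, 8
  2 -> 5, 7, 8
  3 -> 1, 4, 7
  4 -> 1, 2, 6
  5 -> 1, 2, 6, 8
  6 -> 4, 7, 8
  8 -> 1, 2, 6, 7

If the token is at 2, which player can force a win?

Runner

A0 = {7}
A1: add {2} — 2 (Runner) has 2→7.
2 ∈ A1, so Runner can force the target.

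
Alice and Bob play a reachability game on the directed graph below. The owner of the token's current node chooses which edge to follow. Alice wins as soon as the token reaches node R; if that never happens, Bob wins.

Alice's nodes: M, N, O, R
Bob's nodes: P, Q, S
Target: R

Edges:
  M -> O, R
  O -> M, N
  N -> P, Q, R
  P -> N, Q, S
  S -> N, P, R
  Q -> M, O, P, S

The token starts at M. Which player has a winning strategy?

A0 = {R}
A1: add {M, N} — M (Alice) has M→R; N (Alice) has N→R.
M ∈ A1, so Alice can force the target.

Alice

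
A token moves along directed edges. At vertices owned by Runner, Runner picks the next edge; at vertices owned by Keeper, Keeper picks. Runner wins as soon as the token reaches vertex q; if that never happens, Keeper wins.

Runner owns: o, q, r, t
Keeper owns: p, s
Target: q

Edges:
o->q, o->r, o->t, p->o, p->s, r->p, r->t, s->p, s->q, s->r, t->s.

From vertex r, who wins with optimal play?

Keeper

A0 = {q}
A1: add {o} — o (Runner) has o→q.
A2 = A1; e.g. p (Keeper) can still go to s. Fixed point.
r never enters the attractor, so Keeper can avoid the target forever.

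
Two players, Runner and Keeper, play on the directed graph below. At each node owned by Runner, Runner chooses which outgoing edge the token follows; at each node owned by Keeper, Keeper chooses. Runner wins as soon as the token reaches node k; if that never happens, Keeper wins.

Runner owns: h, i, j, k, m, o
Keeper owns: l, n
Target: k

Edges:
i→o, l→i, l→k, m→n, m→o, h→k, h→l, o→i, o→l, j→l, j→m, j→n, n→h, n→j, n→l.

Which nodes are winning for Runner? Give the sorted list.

h, k

A0 = {k}
A1: add {h} — h (Runner) has h→k.
A2 = A1; e.g. i (Runner) has no edge into A1. Fixed point.
Runner's winning region = {h, k}.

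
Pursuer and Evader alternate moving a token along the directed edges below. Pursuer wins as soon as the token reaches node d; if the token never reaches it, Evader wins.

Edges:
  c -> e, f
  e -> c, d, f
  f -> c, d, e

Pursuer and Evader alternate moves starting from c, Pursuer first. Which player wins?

Evader

Track states (vertex, player-to-move).
A0 = {(d,Pursuer), (d,Evader)}
A1: add {(e,Pursuer), (f,Pursuer)}.
A2: add {(c,Evader)}.
A3 = A2; e.g. (c,Pursuer) stays out. (c,Pursuer) never enters ⇒ Evader avoids the target.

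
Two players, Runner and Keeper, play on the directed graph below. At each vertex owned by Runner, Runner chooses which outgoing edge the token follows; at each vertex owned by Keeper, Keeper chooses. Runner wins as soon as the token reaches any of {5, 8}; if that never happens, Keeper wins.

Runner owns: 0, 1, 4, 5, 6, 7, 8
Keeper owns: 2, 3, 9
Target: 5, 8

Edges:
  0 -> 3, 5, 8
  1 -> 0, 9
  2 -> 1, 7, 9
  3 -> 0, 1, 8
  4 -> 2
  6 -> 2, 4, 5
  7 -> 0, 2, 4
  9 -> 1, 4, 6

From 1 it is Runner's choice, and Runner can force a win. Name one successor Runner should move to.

0

A0 = {5, 8}
A1: add {0, 6} — 0 (Runner) has 0→5; 6 (Runner) has 6→5.
A2: add {1, 7} — 1 (Runner) has 1→0; 7 (Runner) has 7→0.
A3: add {3} — 3 (Keeper): all of {0, 1, 8} already in.
A4 = A3; e.g. 2 (Keeper) can still go to 9. Fixed point.
From 1, successor 0 is in the attractor (rank 1); the other successor 9 is not.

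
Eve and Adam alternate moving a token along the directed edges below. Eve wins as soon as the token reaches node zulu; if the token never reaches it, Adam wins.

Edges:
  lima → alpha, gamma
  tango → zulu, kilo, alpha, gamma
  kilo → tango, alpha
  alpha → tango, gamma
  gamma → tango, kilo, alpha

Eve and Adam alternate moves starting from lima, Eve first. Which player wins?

Track states (vertex, player-to-move).
A0 = {(zulu,Eve), (zulu,Adam)}
A1: add {(tango,Eve)}.
A2 = A1; e.g. (lima,Eve) stays out. (lima,Eve) never enters ⇒ Adam avoids the target.

Adam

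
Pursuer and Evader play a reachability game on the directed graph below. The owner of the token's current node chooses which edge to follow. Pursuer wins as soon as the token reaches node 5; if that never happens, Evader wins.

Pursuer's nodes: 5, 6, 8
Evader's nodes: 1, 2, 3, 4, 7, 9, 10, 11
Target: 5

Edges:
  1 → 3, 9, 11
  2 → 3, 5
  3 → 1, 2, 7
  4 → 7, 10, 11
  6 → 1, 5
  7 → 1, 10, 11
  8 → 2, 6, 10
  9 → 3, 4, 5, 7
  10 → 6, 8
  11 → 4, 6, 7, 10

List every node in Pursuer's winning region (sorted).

A0 = {5}
A1: add {6} — 6 (Pursuer) has 6→5.
A2: add {8} — 8 (Pursuer) has 8→6.
A3: add {10} — 10 (Evader): all of {6, 8} already in.
A4 = A3; e.g. 1 (Evader) can still go to 3. Fixed point.
Pursuer's winning region = {5, 6, 8, 10}.

5, 6, 8, 10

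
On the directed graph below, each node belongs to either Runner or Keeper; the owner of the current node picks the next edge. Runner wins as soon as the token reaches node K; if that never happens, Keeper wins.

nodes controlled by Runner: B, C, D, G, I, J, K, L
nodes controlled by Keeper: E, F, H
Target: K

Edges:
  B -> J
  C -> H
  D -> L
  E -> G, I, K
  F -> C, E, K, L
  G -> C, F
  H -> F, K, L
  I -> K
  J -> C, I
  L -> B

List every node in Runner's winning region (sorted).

B, D, I, J, K, L

A0 = {K}
A1: add {I} — I (Runner) has I→K.
A2: add {J} — J (Runner) has J→I.
A3: add {B} — B (Runner) has B→J.
A4: add {L} — L (Runner) has L→B.
A5: add {D} — D (Runner) has D→L.
A6 = A5; e.g. C (Runner) has no edge into A5. Fixed point.
Runner's winning region = {B, D, I, J, K, L}.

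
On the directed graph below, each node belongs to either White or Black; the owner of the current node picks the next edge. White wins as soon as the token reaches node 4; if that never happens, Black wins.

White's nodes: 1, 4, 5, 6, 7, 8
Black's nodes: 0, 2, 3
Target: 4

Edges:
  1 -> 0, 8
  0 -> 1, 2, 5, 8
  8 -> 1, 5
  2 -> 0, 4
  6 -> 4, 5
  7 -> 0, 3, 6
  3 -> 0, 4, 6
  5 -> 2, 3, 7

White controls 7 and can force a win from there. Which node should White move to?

6

A0 = {4}
A1: add {6} — 6 (White) has 6→4.
A2: add {7} — 7 (White) has 7→6.
A3: add {5} — 5 (White) has 5→7.
A4: add {8} — 8 (White) has 8→5.
A5: add {1} — 1 (White) has 1→8.
A6 = A5; e.g. 0 (Black) can still go to 2. Fixed point.
From 7, successor 6 is in the attractor (rank 1); the other successors 0, 3 are not.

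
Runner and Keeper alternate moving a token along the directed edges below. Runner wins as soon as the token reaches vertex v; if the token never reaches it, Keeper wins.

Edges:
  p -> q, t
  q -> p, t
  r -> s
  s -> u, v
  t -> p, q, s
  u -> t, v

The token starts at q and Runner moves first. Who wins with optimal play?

Keeper

Track states (vertex, player-to-move).
A0 = {(v,Runner), (v,Keeper)}
A1: add {(s,Runner), (u,Runner)}.
A2: add {(r,Keeper), (s,Keeper)}.
A3: add {(r,Runner), (t,Runner)}.
A4: add {(u,Keeper)}.
A5 = A4; e.g. (p,Runner) stays out. (q,Runner) never enters ⇒ Keeper avoids the target.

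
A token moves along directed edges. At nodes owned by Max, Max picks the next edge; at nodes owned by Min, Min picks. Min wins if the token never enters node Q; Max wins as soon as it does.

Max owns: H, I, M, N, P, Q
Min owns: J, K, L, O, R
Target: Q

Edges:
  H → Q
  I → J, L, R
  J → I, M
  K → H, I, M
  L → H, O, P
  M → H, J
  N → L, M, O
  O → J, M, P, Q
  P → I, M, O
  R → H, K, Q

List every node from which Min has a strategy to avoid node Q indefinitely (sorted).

A0 = {Q}
A1: add {H} — H (Max) has H→Q.
A2: add {M} — M (Max) has M→H.
A3: add {N, P} — N (Max) has N→M; P (Max) has P→M.
A4 = A3; e.g. I (Max) has no edge into A3. Fixed point.
Max's attractor = {H, M, N, P, Q}; Min avoids the target exactly from the complement.

I, J, K, L, O, R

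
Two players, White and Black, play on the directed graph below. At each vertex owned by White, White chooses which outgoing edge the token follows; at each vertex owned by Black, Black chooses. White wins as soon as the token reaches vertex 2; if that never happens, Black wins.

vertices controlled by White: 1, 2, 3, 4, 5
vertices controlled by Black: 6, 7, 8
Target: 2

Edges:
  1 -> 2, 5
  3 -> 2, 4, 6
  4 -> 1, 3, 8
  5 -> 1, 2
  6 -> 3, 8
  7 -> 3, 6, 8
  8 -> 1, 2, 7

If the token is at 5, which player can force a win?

White

A0 = {2}
A1: add {1, 3, 5} — 1 (White) has 1→2; 3 (White) has 3→2; 5 (White) has 5→2.
5 ∈ A1, so White can force the target.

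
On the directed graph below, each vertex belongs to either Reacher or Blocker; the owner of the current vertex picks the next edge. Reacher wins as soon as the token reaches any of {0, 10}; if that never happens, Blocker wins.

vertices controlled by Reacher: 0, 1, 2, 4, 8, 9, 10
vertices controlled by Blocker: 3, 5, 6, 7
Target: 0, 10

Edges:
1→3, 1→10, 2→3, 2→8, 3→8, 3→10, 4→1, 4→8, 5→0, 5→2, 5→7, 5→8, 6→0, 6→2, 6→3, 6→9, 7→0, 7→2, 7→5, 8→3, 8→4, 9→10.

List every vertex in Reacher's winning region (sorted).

A0 = {0, 10}
A1: add {1, 9} — 1 (Reacher) has 1→10; 9 (Reacher) has 9→10.
A2: add {4} — 4 (Reacher) has 4→1.
A3: add {8} — 8 (Reacher) has 8→4.
A4: add {2, 3} — 2 (Reacher) has 2→8; 3 (Blocker): all of {8, 10} already in.
A5: add {6} — 6 (Blocker): all of {0, 2, 3, 9} already in.
A6 = A5; e.g. 5 (Blocker) can still go to 7. Fixed point.
Reacher's winning region = {0, 1, 2, 3, 4, 6, 8, 9, 10}.

0, 1, 2, 3, 4, 6, 8, 9, 10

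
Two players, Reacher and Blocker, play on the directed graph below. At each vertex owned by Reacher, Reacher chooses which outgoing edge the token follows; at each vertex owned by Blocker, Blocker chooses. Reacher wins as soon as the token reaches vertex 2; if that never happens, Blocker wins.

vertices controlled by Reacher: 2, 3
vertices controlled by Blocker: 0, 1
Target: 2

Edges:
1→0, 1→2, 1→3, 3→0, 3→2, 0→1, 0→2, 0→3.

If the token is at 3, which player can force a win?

Reacher

A0 = {2}
A1: add {3} — 3 (Reacher) has 3→2.
A2 = A1; e.g. 0 (Blocker) can still go to 1. Fixed point.
3 ∈ A1, so Reacher can force the target.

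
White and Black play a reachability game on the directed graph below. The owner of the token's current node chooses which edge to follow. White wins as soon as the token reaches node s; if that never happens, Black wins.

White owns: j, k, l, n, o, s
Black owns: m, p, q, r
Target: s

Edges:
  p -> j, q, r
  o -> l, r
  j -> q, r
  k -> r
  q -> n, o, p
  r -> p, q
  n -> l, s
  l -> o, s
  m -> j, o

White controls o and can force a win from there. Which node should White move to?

A0 = {s}
A1: add {l, n} — l (White) has l→s; n (White) has n→s.
A2: add {o} — o (White) has o→l.
A3 = A2; e.g. j (White) has no edge into A2. Fixed point.
From o, successor l is in the attractor (rank 1); the other successor r is not.

l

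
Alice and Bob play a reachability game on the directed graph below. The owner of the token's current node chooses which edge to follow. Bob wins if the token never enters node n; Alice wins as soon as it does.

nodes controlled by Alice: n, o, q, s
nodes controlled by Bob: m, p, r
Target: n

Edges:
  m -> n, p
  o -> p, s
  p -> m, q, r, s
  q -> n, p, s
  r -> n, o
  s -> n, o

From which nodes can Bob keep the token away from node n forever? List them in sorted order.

A0 = {n}
A1: add {q, s} — q (Alice) has q→n; s (Alice) has s→n.
A2: add {o} — o (Alice) has o→s.
A3: add {r} — r (Bob): all of {n, o} already in.
A4 = A3; e.g. m (Bob) can still go to p. Fixed point.
Alice's attractor = {n, o, q, r, s}; Bob avoids the target exactly from the complement.

m, p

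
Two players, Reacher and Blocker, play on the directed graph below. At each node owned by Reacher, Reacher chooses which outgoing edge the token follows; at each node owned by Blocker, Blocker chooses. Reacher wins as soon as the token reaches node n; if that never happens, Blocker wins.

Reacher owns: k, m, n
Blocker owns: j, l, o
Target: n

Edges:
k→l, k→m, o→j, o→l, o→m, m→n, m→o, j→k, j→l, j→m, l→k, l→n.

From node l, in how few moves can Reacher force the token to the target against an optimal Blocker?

A0 = {n}
A1: add {m} — m (Reacher) has m→n.
A2: add {k} — k (Reacher) has k→m.
A3: add {l} — l (Blocker): all of {k, n} already in.
l enters the attractor at level 3, so Reacher can force the target in 3 moves from there.

3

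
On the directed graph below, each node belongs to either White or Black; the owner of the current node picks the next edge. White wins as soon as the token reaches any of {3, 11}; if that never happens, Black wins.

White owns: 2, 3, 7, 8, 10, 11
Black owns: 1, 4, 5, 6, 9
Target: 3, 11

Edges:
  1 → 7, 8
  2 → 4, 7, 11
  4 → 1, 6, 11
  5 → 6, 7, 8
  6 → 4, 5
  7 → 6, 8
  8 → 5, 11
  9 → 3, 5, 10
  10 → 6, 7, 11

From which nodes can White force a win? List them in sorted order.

A0 = {3, 11}
A1: add {2, 8, 10} — 2 (White) has 2→11; 8 (White) has 8→11; 10 (White) has 10→11.
A2: add {7} — 7 (White) has 7→8.
A3: add {1} — 1 (Black): all of {7, 8} already in.
A4 = A3; e.g. 4 (Black) can still go to 6. Fixed point.
White's winning region = {1, 2, 3, 7, 8, 10, 11}.

1, 2, 3, 7, 8, 10, 11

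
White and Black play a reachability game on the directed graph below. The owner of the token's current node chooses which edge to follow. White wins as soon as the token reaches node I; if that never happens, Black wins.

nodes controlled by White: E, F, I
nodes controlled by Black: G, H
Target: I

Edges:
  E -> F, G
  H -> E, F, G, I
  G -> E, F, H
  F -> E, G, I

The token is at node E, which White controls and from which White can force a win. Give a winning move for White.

F

A0 = {I}
A1: add {F} — F (White) has F→I.
A2: add {E} — E (White) has E→F.
A3 = A2; e.g. G (Black) can still go to H. Fixed point.
From E, successor F is in the attractor (rank 1); the other successor G is not.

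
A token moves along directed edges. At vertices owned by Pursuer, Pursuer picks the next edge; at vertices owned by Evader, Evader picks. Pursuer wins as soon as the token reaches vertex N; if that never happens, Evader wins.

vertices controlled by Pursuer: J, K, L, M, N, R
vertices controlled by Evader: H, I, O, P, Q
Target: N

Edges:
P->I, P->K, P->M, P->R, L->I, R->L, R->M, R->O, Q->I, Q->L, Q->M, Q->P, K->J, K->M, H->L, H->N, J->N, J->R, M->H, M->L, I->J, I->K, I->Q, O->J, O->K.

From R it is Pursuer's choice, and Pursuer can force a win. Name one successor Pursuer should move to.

A0 = {N}
A1: add {J} — J (Pursuer) has J→N.
A2: add {K} — K (Pursuer) has K→J.
A3: add {O} — O (Evader): all of {J, K} already in.
A4: add {R} — R (Pursuer) has R→O.
A5 = A4; e.g. H (Evader) can still go to L. Fixed point.
From R, successor O is in the attractor (rank 3); the other successors L, M are not.

O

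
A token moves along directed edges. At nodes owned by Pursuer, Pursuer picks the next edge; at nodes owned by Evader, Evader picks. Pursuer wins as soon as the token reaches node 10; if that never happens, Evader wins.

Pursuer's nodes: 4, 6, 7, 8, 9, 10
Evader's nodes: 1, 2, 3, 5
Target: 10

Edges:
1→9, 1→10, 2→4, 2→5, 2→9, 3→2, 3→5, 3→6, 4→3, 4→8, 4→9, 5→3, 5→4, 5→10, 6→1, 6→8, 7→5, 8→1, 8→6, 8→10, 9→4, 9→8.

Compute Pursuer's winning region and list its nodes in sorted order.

A0 = {10}
A1: add {8} — 8 (Pursuer) has 8→10.
A2: add {4, 6, 9} — 4 (Pursuer) has 4→8; 6 (Pursuer) has 6→8; 9 (Pursuer) has 9→8.
A3: add {1} — 1 (Evader): all of {9, 10} already in.
A4 = A3; e.g. 2 (Evader) can still go to 5. Fixed point.
Pursuer's winning region = {1, 4, 6, 8, 9, 10}.

1, 4, 6, 8, 9, 10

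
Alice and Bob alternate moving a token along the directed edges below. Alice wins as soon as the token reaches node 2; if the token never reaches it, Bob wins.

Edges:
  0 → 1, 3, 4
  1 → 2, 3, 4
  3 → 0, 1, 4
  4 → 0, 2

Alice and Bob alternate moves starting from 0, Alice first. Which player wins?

Track states (vertex, player-to-move).
A0 = {(2,Alice), (2,Bob)}
A1: add {(1,Alice), (4,Alice)}.
A2 = A1; e.g. (0,Alice) stays out. (0,Alice) never enters ⇒ Bob avoids the target.

Bob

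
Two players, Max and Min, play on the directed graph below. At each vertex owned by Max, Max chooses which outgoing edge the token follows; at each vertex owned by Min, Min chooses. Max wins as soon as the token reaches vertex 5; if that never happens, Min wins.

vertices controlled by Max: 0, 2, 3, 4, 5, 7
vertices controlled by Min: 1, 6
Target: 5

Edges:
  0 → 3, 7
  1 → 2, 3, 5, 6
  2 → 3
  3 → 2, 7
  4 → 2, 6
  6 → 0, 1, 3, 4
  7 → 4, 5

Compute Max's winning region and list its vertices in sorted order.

A0 = {5}
A1: add {7} — 7 (Max) has 7→5.
A2: add {0, 3} — 0 (Max) has 0→7; 3 (Max) has 3→7.
A3: add {2} — 2 (Max) has 2→3.
A4: add {4} — 4 (Max) has 4→2.
A5 = A4; e.g. 1 (Min) can still go to 6. Fixed point.
Max's winning region = {0, 2, 3, 4, 5, 7}.

0, 2, 3, 4, 5, 7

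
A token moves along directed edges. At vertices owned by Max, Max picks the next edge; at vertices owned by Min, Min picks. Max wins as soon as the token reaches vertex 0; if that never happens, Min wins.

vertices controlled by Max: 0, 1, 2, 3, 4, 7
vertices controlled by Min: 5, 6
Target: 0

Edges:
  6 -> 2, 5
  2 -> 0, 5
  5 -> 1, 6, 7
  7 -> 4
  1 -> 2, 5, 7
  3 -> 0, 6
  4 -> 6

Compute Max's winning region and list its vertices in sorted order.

0, 1, 2, 3

A0 = {0}
A1: add {2, 3} — 2 (Max) has 2→0; 3 (Max) has 3→0.
A2: add {1} — 1 (Max) has 1→2.
A3 = A2; e.g. 4 (Max) has no edge into A2. Fixed point.
Max's winning region = {0, 1, 2, 3}.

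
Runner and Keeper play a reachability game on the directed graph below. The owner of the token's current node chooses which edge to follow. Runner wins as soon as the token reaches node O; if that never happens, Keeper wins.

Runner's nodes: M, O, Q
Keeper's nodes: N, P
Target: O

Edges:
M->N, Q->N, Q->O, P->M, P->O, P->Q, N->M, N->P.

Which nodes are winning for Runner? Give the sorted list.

O, Q

A0 = {O}
A1: add {Q} — Q (Runner) has Q→O.
A2 = A1; e.g. M (Runner) has no edge into A1. Fixed point.
Runner's winning region = {O, Q}.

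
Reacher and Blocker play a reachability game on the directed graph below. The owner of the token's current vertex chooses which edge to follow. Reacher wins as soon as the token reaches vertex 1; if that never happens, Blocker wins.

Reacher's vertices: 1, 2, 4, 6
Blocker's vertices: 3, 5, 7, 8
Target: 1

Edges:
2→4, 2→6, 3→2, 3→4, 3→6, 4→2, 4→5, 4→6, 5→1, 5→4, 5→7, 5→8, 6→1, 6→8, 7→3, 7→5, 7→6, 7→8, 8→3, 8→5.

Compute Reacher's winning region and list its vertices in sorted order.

1, 2, 3, 4, 6

A0 = {1}
A1: add {6} — 6 (Reacher) has 6→1.
A2: add {2, 4} — 2 (Reacher) has 2→6; 4 (Reacher) has 4→6.
A3: add {3} — 3 (Blocker): all of {2, 4, 6} already in.
A4 = A3; e.g. 5 (Blocker) can still go to 7. Fixed point.
Reacher's winning region = {1, 2, 3, 4, 6}.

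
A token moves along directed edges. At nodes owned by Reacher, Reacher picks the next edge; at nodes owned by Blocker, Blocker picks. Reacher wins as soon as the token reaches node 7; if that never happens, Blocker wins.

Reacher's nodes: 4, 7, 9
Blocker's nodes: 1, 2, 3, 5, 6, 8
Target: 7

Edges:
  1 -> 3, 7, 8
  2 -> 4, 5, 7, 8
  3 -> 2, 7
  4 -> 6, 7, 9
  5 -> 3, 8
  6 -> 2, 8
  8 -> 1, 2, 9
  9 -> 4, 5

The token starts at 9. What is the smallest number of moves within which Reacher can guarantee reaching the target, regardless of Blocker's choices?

2

A0 = {7}
A1: add {4} — 4 (Reacher) has 4→7.
A2: add {9} — 9 (Reacher) has 9→4.
A3 = A2; e.g. 1 (Blocker) can still go to 3. Fixed point.
9 enters the attractor at level 2, so Reacher can force the target in 2 moves from there.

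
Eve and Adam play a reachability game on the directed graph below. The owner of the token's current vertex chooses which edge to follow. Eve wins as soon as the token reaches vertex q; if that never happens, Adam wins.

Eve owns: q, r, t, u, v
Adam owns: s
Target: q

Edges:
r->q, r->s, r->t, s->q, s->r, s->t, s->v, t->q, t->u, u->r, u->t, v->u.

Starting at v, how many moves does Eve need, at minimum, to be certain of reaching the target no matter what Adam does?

3

A0 = {q}
A1: add {r, t} — r (Eve) has r→q; t (Eve) has t→q.
A2: add {u} — u (Eve) has u→r.
A3: add {v} — v (Eve) has v→u.
v enters the attractor at level 3, so Eve can force the target in 3 moves from there.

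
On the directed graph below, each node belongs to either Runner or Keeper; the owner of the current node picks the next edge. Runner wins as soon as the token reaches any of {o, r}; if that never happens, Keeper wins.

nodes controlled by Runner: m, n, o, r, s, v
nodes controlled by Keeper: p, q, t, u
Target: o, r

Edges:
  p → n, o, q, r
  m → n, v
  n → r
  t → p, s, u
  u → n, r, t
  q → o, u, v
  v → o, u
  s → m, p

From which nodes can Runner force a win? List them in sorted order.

A0 = {o, r}
A1: add {n, v} — n (Runner) has n→r; v (Runner) has v→o.
A2: add {m} — m (Runner) has m→n.
A3: add {s} — s (Runner) has s→m.
A4 = A3; e.g. p (Keeper) can still go to q. Fixed point.
Runner's winning region = {m, n, o, r, s, v}.

m, n, o, r, s, v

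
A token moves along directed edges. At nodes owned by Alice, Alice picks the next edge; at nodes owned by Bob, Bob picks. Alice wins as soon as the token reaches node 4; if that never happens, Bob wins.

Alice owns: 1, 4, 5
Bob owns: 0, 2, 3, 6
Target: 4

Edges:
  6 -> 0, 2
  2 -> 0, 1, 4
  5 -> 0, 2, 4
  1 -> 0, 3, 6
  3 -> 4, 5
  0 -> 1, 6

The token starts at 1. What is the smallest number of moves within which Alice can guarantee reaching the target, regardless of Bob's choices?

3

A0 = {4}
A1: add {5} — 5 (Alice) has 5→4.
A2: add {3} — 3 (Bob): all of {4, 5} already in.
A3: add {1} — 1 (Alice) has 1→3.
A4 = A3; e.g. 0 (Bob) can still go to 6. Fixed point.
1 enters the attractor at level 3, so Alice can force the target in 3 moves from there.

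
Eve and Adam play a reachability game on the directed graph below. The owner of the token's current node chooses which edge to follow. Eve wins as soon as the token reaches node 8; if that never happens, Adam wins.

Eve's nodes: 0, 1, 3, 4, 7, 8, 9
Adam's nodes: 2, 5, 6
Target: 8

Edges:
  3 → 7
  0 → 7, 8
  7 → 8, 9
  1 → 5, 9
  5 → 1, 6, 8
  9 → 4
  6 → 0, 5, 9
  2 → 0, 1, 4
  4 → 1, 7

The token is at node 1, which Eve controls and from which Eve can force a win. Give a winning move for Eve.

A0 = {8}
A1: add {0, 7} — 0 (Eve) has 0→8; 7 (Eve) has 7→8.
A2: add {3, 4} — 3 (Eve) has 3→7; 4 (Eve) has 4→7.
A3: add {9} — 9 (Eve) has 9→4.
A4: add {1} — 1 (Eve) has 1→9.
A5: add {2} — 2 (Adam): all of {0, 1, 4} already in.
A6 = A5; e.g. 5 (Adam) can still go to 6. Fixed point.
From 1, successor 9 is in the attractor (rank 3); the other successor 5 is not.

9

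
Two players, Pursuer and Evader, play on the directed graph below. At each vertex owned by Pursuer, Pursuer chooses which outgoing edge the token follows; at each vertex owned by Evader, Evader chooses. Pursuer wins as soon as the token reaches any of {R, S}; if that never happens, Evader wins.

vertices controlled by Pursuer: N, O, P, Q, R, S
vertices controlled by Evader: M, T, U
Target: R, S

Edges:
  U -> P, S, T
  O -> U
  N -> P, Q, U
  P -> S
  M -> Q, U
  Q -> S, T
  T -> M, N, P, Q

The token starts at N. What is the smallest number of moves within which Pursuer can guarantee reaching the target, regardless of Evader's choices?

A0 = {R, S}
A1: add {P, Q} — P (Pursuer) has P→S; Q (Pursuer) has Q→S.
A2: add {N} — N (Pursuer) has N→P.
A3 = A2; e.g. M (Evader) can still go to U. Fixed point.
N enters the attractor at level 2, so Pursuer can force the target in 2 moves from there.

2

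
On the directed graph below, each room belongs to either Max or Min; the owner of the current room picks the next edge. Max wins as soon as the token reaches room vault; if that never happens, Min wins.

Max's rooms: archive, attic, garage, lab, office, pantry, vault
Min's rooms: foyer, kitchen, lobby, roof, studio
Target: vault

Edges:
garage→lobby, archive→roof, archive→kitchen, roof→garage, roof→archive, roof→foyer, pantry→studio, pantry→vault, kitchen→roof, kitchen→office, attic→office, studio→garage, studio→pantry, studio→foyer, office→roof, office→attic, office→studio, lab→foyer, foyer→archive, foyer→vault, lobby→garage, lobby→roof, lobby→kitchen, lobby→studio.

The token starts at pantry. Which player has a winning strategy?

A0 = {vault}
A1: add {pantry} — pantry (Max) has pantry→vault.
A2 = A1; e.g. garage (Max) has no edge into A1. Fixed point.
pantry ∈ A1, so Max can force the target.

Max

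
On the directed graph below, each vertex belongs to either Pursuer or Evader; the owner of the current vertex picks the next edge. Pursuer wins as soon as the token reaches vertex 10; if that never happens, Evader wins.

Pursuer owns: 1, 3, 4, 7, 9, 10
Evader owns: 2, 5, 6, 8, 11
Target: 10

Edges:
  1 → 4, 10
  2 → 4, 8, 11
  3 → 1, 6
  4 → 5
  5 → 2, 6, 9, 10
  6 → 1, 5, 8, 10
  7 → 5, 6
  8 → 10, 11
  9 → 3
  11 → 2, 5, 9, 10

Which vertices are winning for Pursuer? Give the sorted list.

1, 3, 9, 10

A0 = {10}
A1: add {1} — 1 (Pursuer) has 1→10.
A2: add {3} — 3 (Pursuer) has 3→1.
A3: add {9} — 9 (Pursuer) has 9→3.
A4 = A3; e.g. 2 (Evader) can still go to 4. Fixed point.
Pursuer's winning region = {1, 3, 9, 10}.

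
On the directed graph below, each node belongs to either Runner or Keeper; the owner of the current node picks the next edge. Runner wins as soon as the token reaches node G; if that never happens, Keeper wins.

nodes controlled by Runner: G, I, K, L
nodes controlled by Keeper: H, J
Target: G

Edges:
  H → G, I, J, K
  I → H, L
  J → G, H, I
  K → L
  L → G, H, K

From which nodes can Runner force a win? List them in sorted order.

G, I, K, L

A0 = {G}
A1: add {L} — L (Runner) has L→G.
A2: add {I, K} — I (Runner) has I→L; K (Runner) has K→L.
A3 = A2; e.g. H (Keeper) can still go to J. Fixed point.
Runner's winning region = {G, I, K, L}.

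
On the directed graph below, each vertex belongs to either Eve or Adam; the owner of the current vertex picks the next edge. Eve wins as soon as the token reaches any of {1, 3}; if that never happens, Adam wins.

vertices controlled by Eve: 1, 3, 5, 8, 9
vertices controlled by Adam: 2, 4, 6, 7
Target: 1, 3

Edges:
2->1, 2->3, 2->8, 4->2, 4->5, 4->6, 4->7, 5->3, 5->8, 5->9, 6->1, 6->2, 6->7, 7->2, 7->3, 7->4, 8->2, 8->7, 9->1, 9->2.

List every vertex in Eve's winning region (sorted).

A0 = {1, 3}
A1: add {5, 9} — 5 (Eve) has 5→3; 9 (Eve) has 9→1.
A2 = A1; e.g. 2 (Adam) can still go to 8. Fixed point.
Eve's winning region = {1, 3, 5, 9}.

1, 3, 5, 9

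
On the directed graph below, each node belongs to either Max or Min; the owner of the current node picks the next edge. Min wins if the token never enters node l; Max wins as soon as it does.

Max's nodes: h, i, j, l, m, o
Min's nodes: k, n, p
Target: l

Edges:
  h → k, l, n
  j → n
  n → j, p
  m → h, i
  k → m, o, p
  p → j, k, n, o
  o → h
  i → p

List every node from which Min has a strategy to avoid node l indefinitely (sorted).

A0 = {l}
A1: add {h} — h (Max) has h→l.
A2: add {m, o} — m (Max) has m→h; o (Max) has o→h.
A3 = A2; e.g. i (Max) has no edge into A2. Fixed point.
Max's attractor = {h, l, m, o}; Min avoids the target exactly from the complement.

i, j, k, n, p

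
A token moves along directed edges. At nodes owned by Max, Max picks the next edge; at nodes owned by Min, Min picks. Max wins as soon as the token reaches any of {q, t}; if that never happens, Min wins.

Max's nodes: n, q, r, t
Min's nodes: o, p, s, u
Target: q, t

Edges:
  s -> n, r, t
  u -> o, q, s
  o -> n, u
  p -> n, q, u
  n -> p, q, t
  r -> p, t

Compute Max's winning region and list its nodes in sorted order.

n, q, r, s, t

A0 = {q, t}
A1: add {n, r} — n (Max) has n→q; r (Max) has r→t.
A2: add {s} — s (Min): all of {n, r, t} already in.
A3 = A2; e.g. o (Min) can still go to u. Fixed point.
Max's winning region = {n, q, r, s, t}.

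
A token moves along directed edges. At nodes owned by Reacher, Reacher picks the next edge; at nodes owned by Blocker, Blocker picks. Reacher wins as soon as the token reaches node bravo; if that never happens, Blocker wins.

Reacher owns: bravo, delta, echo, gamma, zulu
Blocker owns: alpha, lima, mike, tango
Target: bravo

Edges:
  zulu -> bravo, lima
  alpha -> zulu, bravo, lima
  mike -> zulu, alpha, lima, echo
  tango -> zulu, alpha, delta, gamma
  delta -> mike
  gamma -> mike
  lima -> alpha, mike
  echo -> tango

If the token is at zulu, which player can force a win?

A0 = {bravo}
A1: add {zulu} — zulu (Reacher) has zulu→bravo.
A2 = A1; e.g. alpha (Blocker) can still go to lima. Fixed point.
zulu ∈ A1, so Reacher can force the target.

Reacher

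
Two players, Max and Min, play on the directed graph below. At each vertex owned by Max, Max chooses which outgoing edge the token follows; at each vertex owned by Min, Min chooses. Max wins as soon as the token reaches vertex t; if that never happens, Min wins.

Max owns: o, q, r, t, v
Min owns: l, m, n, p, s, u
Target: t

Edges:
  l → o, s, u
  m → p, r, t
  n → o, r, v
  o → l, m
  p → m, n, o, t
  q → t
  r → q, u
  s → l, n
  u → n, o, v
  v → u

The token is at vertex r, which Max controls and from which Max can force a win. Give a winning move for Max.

q

A0 = {t}
A1: add {q} — q (Max) has q→t.
A2: add {r} — r (Max) has r→q.
A3 = A2; e.g. l (Min) can still go to o. Fixed point.
From r, successor q is in the attractor (rank 1); the other successor u is not.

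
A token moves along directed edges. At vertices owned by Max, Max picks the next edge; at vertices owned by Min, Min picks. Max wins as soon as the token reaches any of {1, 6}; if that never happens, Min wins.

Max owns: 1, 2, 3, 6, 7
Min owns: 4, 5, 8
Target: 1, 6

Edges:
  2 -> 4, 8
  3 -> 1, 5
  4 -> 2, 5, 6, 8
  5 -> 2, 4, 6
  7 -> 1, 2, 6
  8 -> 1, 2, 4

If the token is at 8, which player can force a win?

A0 = {1, 6}
A1: add {3, 7} — 3 (Max) has 3→1; 7 (Max) has 7→1.
A2 = A1; e.g. 2 (Max) has no edge into A1. Fixed point.
8 never enters the attractor, so Min can avoid the target forever.

Min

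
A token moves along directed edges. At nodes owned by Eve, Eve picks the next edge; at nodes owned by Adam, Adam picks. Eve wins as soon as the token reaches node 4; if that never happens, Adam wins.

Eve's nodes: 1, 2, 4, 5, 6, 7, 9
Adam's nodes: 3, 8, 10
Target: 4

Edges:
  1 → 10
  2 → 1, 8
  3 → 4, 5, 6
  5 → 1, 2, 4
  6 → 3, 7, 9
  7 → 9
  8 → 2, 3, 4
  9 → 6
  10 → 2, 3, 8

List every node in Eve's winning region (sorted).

A0 = {4}
A1: add {5} — 5 (Eve) has 5→4.
A2 = A1; e.g. 1 (Eve) has no edge into A1. Fixed point.
Eve's winning region = {4, 5}.

4, 5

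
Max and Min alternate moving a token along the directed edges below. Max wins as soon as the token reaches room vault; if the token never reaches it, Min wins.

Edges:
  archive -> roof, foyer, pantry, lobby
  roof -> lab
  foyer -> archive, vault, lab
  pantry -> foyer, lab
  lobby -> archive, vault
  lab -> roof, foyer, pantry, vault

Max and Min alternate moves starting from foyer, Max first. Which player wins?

Max

Track states (vertex, player-to-move).
A0 = {(vault,Max), (vault,Min)}
A1: add {(foyer,Max), (lobby,Max), (lab,Max)}.
(foyer,Max) ∈ A1 ⇒ Max forces the target.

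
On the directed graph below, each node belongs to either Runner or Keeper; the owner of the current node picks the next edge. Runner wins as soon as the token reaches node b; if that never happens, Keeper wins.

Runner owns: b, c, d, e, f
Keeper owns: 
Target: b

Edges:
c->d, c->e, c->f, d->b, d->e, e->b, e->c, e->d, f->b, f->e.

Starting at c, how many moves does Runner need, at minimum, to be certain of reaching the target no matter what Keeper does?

A0 = {b}
A1: add {d, e, f} — d (Runner) has d→b; e (Runner) has e→b; f (Runner) has f→b.
A2: add {c} — c (Runner) has c→d.
A2 = all vertices. Fixed point.
c enters the attractor at level 2, so Runner can force the target in 2 moves from there.

2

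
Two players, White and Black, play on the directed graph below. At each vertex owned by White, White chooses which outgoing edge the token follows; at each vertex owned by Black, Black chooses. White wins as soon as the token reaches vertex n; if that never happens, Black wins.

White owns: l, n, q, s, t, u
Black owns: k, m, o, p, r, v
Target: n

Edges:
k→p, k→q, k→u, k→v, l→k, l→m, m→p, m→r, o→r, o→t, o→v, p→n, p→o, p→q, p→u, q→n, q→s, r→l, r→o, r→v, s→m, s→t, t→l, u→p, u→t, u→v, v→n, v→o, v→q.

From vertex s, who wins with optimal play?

A0 = {n}
A1: add {q} — q (White) has q→n.
A2 = A1; e.g. k (Black) can still go to p. Fixed point.
s never enters the attractor, so Black can avoid the target forever.

Black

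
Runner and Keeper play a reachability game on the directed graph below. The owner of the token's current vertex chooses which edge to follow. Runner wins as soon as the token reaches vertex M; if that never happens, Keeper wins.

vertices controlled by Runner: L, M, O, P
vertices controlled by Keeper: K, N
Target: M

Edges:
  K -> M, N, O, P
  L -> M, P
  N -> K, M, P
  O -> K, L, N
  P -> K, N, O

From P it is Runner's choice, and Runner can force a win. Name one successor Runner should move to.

A0 = {M}
A1: add {L} — L (Runner) has L→M.
A2: add {O} — O (Runner) has O→L.
A3: add {P} — P (Runner) has P→O.
A4 = A3; e.g. K (Keeper) can still go to N. Fixed point.
From P, successor O is in the attractor (rank 2); the other successors K, N are not.

O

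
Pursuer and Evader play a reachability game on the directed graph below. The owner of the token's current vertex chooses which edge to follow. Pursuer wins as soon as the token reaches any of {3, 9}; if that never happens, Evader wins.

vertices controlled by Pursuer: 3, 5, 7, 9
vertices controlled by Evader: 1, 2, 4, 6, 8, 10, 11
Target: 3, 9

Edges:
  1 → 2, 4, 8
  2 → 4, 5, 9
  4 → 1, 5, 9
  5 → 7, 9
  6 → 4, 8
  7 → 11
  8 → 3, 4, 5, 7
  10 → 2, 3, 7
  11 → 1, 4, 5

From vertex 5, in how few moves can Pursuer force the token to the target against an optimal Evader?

1

A0 = {3, 9}
A1: add {5} — 5 (Pursuer) has 5→9.
A2 = A1; e.g. 1 (Evader) can still go to 2. Fixed point.
5 enters the attractor at level 1, so Pursuer can force the target in 1 move from there.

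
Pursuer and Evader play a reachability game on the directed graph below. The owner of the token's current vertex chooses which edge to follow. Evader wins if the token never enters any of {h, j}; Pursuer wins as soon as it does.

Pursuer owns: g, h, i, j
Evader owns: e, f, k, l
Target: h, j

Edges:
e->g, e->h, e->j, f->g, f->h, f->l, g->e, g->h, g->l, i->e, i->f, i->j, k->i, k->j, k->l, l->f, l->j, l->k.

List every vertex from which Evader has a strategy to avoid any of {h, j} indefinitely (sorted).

f, k, l

A0 = {h, j}
A1: add {g, i} — g (Pursuer) has g→h; i (Pursuer) has i→j.
A2: add {e} — e (Evader): all of {g, h, j} already in.
A3 = A2; e.g. f (Evader) can still go to l. Fixed point.
Pursuer's attractor = {e, g, h, i, j}; Evader avoids the target exactly from the complement.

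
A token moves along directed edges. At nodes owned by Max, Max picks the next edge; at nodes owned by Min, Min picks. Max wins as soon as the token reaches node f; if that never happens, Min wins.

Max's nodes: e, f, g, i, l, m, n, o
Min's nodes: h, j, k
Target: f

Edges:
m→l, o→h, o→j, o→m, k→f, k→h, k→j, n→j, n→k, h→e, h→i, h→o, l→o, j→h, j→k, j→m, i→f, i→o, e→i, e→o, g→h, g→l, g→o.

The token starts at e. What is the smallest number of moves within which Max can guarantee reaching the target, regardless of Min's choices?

A0 = {f}
A1: add {i} — i (Max) has i→f.
A2: add {e} — e (Max) has e→i.
A3 = A2; e.g. g (Max) has no edge into A2. Fixed point.
e enters the attractor at level 2, so Max can force the target in 2 moves from there.

2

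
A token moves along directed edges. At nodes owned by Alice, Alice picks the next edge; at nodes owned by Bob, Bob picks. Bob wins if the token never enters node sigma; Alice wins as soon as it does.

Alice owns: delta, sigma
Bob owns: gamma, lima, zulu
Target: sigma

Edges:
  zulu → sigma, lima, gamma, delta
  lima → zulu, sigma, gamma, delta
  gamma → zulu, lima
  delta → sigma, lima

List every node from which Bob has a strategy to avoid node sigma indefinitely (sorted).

A0 = {sigma}
A1: add {delta} — delta (Alice) has delta→sigma.
A2 = A1; e.g. zulu (Bob) can still go to lima. Fixed point.
Alice's attractor = {delta, sigma}; Bob avoids the target exactly from the complement.

gamma, lima, zulu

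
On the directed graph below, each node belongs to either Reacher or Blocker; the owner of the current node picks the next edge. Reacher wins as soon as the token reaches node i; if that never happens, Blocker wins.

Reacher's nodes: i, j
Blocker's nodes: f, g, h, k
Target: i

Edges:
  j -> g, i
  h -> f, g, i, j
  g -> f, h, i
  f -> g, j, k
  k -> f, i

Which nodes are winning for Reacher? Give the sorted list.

A0 = {i}
A1: add {j} — j (Reacher) has j→i.
A2 = A1; e.g. f (Blocker) can still go to g. Fixed point.
Reacher's winning region = {i, j}.

i, j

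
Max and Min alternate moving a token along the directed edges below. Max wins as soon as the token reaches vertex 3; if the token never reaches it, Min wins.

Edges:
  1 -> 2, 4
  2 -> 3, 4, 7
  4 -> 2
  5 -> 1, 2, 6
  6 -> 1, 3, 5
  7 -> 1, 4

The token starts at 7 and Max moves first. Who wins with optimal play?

Max

Track states (vertex, player-to-move).
A0 = {(3,Max), (3,Min)}
A1: add {(2,Max), (6,Max)}.
A2: add {(4,Min)}.
A3: add {(1,Max), (7,Max)}.
(7,Max) ∈ A3 ⇒ Max forces the target.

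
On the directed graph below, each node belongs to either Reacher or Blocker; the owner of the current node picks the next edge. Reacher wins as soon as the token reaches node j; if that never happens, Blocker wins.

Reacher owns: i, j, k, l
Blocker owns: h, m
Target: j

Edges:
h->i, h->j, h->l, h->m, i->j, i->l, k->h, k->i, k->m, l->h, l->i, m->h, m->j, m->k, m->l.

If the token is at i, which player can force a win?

Reacher

A0 = {j}
A1: add {i} — i (Reacher) has i→j.
i ∈ A1, so Reacher can force the target.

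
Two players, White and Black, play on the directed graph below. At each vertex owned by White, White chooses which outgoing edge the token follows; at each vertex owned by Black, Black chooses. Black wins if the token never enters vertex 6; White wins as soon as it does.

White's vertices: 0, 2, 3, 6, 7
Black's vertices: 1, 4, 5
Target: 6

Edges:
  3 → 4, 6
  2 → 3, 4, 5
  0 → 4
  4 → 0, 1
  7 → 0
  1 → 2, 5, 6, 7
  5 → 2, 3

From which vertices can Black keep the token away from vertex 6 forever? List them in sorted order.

0, 1, 4, 7

A0 = {6}
A1: add {3} — 3 (White) has 3→6.
A2: add {2} — 2 (White) has 2→3.
A3: add {5} — 5 (Black): all of {2, 3} already in.
A4 = A3; e.g. 0 (White) has no edge into A3. Fixed point.
White's attractor = {2, 3, 5, 6}; Black avoids the target exactly from the complement.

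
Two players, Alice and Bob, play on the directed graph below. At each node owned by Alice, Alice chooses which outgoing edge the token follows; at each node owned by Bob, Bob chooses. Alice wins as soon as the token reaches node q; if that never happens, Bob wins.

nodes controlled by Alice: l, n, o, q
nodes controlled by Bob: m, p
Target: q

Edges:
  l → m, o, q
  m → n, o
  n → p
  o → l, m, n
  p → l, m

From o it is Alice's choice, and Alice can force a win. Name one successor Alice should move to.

l

A0 = {q}
A1: add {l} — l (Alice) has l→q.
A2: add {o} — o (Alice) has o→l.
A3 = A2; e.g. m (Bob) can still go to n. Fixed point.
From o, successor l is in the attractor (rank 1); the other successors m, n are not.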